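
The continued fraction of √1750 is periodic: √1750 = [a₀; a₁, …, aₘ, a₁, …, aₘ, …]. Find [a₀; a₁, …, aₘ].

a₀ = ⌊√1750⌋ = 41.
With m₀=0, d₀=1 and mₖ₊₁ = dₖaₖ − mₖ, dₖ₊₁ = (n − mₖ₊₁²)/dₖ, aₖ₊₁ = ⌊(a₀+mₖ₊₁)/dₖ₊₁⌋:
  k=1: m=41, d=69, a=1
  k=2: m=28, d=14, a=4
  k=3: m=28, d=69, a=1
  k=4: m=41, d=1, a=82
d=1 and a=2a₀=82 at k=4, so the next step gives (m, d) = (41, 69) again — its k=1 value — and the period has length 4.

[41; 1, 4, 1, 82]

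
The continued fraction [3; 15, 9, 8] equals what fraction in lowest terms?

3382/1103

Using pₖ = aₖpₖ₋₁ + pₖ₋₂ and qₖ = aₖqₖ₋₁ + qₖ₋₂:
  k=0: a=3, p=3, q=1
  k=1: a=15, p=46, q=15
  k=2: a=9, p=417, q=136
  k=3: a=8, p=3382, q=1103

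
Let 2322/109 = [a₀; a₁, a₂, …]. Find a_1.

2322 = 21·109 + 33   →  a_0 = 21
109 = 3·33 + 10   →  a_1 = 3

3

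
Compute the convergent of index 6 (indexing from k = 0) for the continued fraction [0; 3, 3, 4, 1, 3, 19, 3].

Using pₖ = aₖpₖ₋₁ + pₖ₋₂, qₖ = aₖqₖ₋₁ + qₖ₋₂ (with p₋₁=1, p₋₂=0, q₋₁=0, q₋₂=1):
  k=0: a=0, p=0, q=1
  k=1: a=3, p=1, q=3
  k=2: a=3, p=3, q=10
  k=3: a=4, p=13, q=43
  k=4: a=1, p=16, q=53
  k=5: a=3, p=61, q=202
  k=6: a=19, p=1175, q=3891

1175/3891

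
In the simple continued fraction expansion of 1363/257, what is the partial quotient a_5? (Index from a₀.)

1

1363 = 5·257 + 78   →  a_0 = 5
257 = 3·78 + 23   →  a_1 = 3
78 = 3·23 + 9   →  a_2 = 3
23 = 2·9 + 5   →  a_3 = 2
9 = 1·5 + 4   →  a_4 = 1
5 = 1·4 + 1   →  a_5 = 1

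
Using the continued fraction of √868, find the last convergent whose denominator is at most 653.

15055/511

√868 = [29; 2, 6, 19, 2, 19, 6, 2, 58, …] (period length 8).
Convergents:
  p_0/q_0 = 29/1
  p_1/q_1 = 59/2
  p_2/q_2 = 383/13
  p_3/q_3 = 7336/249
  p_4/q_4 = 15055/511
  p_5/q_5 = 293381/9958
q_4 = 511 ≤ 653 < 9958 = q_5, so the answer is 15055/511.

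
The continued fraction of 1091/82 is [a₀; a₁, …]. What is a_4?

1091 = 13·82 + 25   →  a_0 = 13
82 = 3·25 + 7   →  a_1 = 3
25 = 3·7 + 4   →  a_2 = 3
7 = 1·4 + 3   →  a_3 = 1
4 = 1·3 + 1   →  a_4 = 1

1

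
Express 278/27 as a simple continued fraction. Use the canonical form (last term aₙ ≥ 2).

278 = 10×27 + 8
27 = 3×8 + 3
8 = 2×3 + 2
3 = 1×2 + 1
2 = 2×1 + 0  (stop)
So 278/27 = [10; 3, 2, 1, 2].

[10; 3, 2, 1, 2]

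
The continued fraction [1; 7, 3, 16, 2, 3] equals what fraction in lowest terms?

Fold from the inside: start with 3/1.
  2 + 1/3 = 7/3
  16 + 3/7 = 115/7
  3 + 7/115 = 352/115
  7 + 115/352 = 2579/352
  1 + 352/2579 = 2931/2579

2931/2579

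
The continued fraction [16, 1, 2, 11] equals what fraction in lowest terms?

567/34

Using pₖ = aₖpₖ₋₁ + pₖ₋₂ and qₖ = aₖqₖ₋₁ + qₖ₋₂:
  k=0: a=16, p=16, q=1
  k=1: a=1, p=17, q=1
  k=2: a=2, p=50, q=3
  k=3: a=11, p=567, q=34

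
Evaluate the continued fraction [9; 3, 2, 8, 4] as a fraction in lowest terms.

2257/243

Using pₖ = aₖpₖ₋₁ + pₖ₋₂ and qₖ = aₖqₖ₋₁ + qₖ₋₂:
  k=0: a=9, p=9, q=1
  k=1: a=3, p=28, q=3
  k=2: a=2, p=65, q=7
  k=3: a=8, p=548, q=59
  k=4: a=4, p=2257, q=243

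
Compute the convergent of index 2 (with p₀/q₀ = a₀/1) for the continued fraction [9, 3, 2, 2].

65/7

Using pₖ = aₖpₖ₋₁ + pₖ₋₂, qₖ = aₖqₖ₋₁ + qₖ₋₂ (with p₋₁=1, p₋₂=0, q₋₁=0, q₋₂=1):
  k=0: a=9, p=9, q=1
  k=1: a=3, p=28, q=3
  k=2: a=2, p=65, q=7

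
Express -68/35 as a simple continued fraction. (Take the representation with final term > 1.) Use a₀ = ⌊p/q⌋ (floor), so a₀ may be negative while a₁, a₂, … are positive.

[-2; 17, 2]

-68 = -2·35 + 2
35 = 17·2 + 1
2 = 2·1 + 0  (stop)
So -68/35 = [-2; 17, 2].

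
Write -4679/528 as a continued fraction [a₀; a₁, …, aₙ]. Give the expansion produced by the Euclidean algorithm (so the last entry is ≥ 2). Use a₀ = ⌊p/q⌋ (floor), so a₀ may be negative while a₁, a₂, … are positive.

[-9; 7, 4, 3, 2, 2]

-4679 = -9·528 + 73
528 = 7·73 + 17
73 = 4·17 + 5
17 = 3·5 + 2
5 = 2·2 + 1
2 = 2·1 + 0  (stop)
So -4679/528 = [-9; 7, 4, 3, 2, 2].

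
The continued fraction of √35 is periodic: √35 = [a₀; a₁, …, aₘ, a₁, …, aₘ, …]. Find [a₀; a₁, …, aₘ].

[5; 1, 10]

a₀ = ⌊√35⌋ = 5.
With m₀=0, d₀=1 and mₖ₊₁ = dₖaₖ − mₖ, dₖ₊₁ = (n − mₖ₊₁²)/dₖ, aₖ₊₁ = ⌊(a₀+mₖ₊₁)/dₖ₊₁⌋:
  k=1: m=5, d=10, a=1
  k=2: m=5, d=1, a=10
d=1 and a=2a₀=10 at k=2, so the next step gives (m, d) = (5, 10) again — its k=1 value — and the period has length 2.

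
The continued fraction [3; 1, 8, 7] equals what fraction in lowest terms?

249/64

Fold from the inside: start with 7/1.
  8 + 1/7 = 57/7
  1 + 7/57 = 64/57
  3 + 57/64 = 249/64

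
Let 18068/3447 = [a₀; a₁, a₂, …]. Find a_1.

18068 = 5·3447 + 833   →  a_0 = 5
3447 = 4·833 + 115   →  a_1 = 4

4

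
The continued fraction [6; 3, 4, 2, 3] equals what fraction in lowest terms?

631/100

Fold from the inside: start with 3/1.
  2 + 1/3 = 7/3
  4 + 3/7 = 31/7
  3 + 7/31 = 100/31
  6 + 31/100 = 631/100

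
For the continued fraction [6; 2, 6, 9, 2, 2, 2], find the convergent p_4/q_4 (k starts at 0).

1622/251

Using pₖ = aₖpₖ₋₁ + pₖ₋₂, qₖ = aₖqₖ₋₁ + qₖ₋₂ (with p₋₁=1, p₋₂=0, q₋₁=0, q₋₂=1):
  k=0: a=6, p=6, q=1
  k=1: a=2, p=13, q=2
  k=2: a=6, p=84, q=13
  k=3: a=9, p=769, q=119
  k=4: a=2, p=1622, q=251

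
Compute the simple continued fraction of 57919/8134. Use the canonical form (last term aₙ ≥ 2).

[7; 8, 3, 2, 3, 13, 3]

57919 = 7*8134 + 981
8134 = 8*981 + 286
981 = 3*286 + 123
286 = 2*123 + 40
123 = 3*40 + 3
40 = 13*3 + 1
3 = 3*1 + 0  (stop)
So 57919/8134 = [7; 8, 3, 2, 3, 13, 3].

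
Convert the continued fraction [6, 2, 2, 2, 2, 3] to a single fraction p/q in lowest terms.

635/99

Using pₖ = aₖpₖ₋₁ + pₖ₋₂ and qₖ = aₖqₖ₋₁ + qₖ₋₂:
  k=0: a=6, p=6, q=1
  k=1: a=2, p=13, q=2
  k=2: a=2, p=32, q=5
  k=3: a=2, p=77, q=12
  k=4: a=2, p=186, q=29
  k=5: a=3, p=635, q=99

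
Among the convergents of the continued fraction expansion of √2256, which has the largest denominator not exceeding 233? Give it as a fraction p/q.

√2256 = [47; 2, 94, …] (period length 2).
Convergents:
  p_0/q_0 = 47/1
  p_1/q_1 = 95/2
  p_2/q_2 = 8977/189
  p_3/q_3 = 18049/380
q_2 = 189 ≤ 233 < 380 = q_3, so the answer is 8977/189.

8977/189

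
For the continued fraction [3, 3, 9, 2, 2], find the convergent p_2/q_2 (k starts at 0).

Using pₖ = aₖpₖ₋₁ + pₖ₋₂, qₖ = aₖqₖ₋₁ + qₖ₋₂ (with p₋₁=1, p₋₂=0, q₋₁=0, q₋₂=1):
  k=0: a=3, p=3, q=1
  k=1: a=3, p=10, q=3
  k=2: a=9, p=93, q=28

93/28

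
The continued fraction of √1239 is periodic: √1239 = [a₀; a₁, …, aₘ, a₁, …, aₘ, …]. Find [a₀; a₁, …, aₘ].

[35; 5, 70]

a₀ = ⌊√1239⌋ = 35.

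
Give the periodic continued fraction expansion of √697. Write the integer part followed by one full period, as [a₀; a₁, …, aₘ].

a₀ = ⌊√697⌋ = 26.

[26; 2, 2, 52]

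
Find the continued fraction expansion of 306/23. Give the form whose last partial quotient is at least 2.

306 = 13*23 + 7
23 = 3*7 + 2
7 = 3*2 + 1
2 = 2*1 + 0  (stop)
So 306/23 = [13; 3, 3, 2].

[13; 3, 3, 2]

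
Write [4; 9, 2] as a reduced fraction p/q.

78/19

Using pₖ = aₖpₖ₋₁ + pₖ₋₂ and qₖ = aₖqₖ₋₁ + qₖ₋₂:
  k=0: a=4, p=4, q=1
  k=1: a=9, p=37, q=9
  k=2: a=2, p=78, q=19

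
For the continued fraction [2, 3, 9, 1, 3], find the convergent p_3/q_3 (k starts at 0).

72/31

Using pₖ = aₖpₖ₋₁ + pₖ₋₂, qₖ = aₖqₖ₋₁ + qₖ₋₂ (with p₋₁=1, p₋₂=0, q₋₁=0, q₋₂=1):
  k=0: a=2, p=2, q=1
  k=1: a=3, p=7, q=3
  k=2: a=9, p=65, q=28
  k=3: a=1, p=72, q=31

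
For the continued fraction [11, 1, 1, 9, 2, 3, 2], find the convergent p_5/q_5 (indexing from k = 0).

Using pₖ = aₖpₖ₋₁ + pₖ₋₂, qₖ = aₖqₖ₋₁ + qₖ₋₂ (with p₋₁=1, p₋₂=0, q₋₁=0, q₋₂=1):
  k=0: a=11, p=11, q=1
  k=1: a=1, p=12, q=1
  k=2: a=1, p=23, q=2
  k=3: a=9, p=219, q=19
  k=4: a=2, p=461, q=40
  k=5: a=3, p=1602, q=139

1602/139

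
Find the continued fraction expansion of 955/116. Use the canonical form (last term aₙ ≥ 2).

[8; 4, 3, 2, 1, 2]

955 = 8·116 + 27
116 = 4·27 + 8
27 = 3·8 + 3
8 = 2·3 + 2
3 = 1·2 + 1
2 = 2·1 + 0  (stop)
So 955/116 = [8; 4, 3, 2, 1, 2].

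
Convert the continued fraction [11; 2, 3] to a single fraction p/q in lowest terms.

Using pₖ = aₖpₖ₋₁ + pₖ₋₂ and qₖ = aₖqₖ₋₁ + qₖ₋₂:
  k=0: a=11, p=11, q=1
  k=1: a=2, p=23, q=2
  k=2: a=3, p=80, q=7

80/7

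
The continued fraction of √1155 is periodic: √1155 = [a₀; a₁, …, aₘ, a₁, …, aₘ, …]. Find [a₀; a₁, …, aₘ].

a₀ = ⌊√1155⌋ = 33.

[33; 1, 66]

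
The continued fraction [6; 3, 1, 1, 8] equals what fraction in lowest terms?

Using pₖ = aₖpₖ₋₁ + pₖ₋₂ and qₖ = aₖqₖ₋₁ + qₖ₋₂:
  k=0: a=6, p=6, q=1
  k=1: a=3, p=19, q=3
  k=2: a=1, p=25, q=4
  k=3: a=1, p=44, q=7
  k=4: a=8, p=377, q=60

377/60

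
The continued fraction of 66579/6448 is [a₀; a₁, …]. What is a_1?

3

66579 = 10·6448 + 2099   →  a_0 = 10
6448 = 3·2099 + 151   →  a_1 = 3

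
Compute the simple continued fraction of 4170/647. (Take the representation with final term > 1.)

[6; 2, 4, 17, 1, 3]

4170 = 6*647 + 288
647 = 2*288 + 71
288 = 4*71 + 4
71 = 17*4 + 3
4 = 1*3 + 1
3 = 3*1 + 0  (stop)
So 4170/647 = [6; 2, 4, 17, 1, 3].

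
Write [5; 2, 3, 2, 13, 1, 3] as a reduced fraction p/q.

Fold from the inside: start with 3/1.
  1 + 1/3 = 4/3
  13 + 3/4 = 55/4
  2 + 4/55 = 114/55
  3 + 55/114 = 397/114
  2 + 114/397 = 908/397
  5 + 397/908 = 4937/908

4937/908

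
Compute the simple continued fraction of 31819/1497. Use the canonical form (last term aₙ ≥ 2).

[21; 3, 1, 11, 3, 10]

31819 = 21·1497 + 382
1497 = 3·382 + 351
382 = 1·351 + 31
351 = 11·31 + 10
31 = 3·10 + 1
10 = 10·1 + 0  (stop)
So 31819/1497 = [21; 3, 1, 11, 3, 10].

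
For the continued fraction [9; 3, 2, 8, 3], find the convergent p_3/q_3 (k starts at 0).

548/59

Using pₖ = aₖpₖ₋₁ + pₖ₋₂, qₖ = aₖqₖ₋₁ + qₖ₋₂ (with p₋₁=1, p₋₂=0, q₋₁=0, q₋₂=1):
  k=0: a=9, p=9, q=1
  k=1: a=3, p=28, q=3
  k=2: a=2, p=65, q=7
  k=3: a=8, p=548, q=59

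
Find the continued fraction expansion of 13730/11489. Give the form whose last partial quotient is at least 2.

13730 = 1·11489 + 2241
11489 = 5·2241 + 284
2241 = 7·284 + 253
284 = 1·253 + 31
253 = 8·31 + 5
31 = 6·5 + 1
5 = 5·1 + 0  (stop)
So 13730/11489 = [1; 5, 7, 1, 8, 6, 5].

[1; 5, 7, 1, 8, 6, 5]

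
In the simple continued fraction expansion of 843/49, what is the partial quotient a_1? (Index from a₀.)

4

843 = 17·49 + 10   →  a_0 = 17
49 = 4·10 + 9   →  a_1 = 4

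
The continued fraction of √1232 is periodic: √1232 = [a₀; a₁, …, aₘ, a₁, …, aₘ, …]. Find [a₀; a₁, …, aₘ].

[35; 10, 70]

a₀ = ⌊√1232⌋ = 35.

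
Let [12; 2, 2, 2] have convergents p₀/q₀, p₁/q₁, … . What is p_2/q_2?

Using pₖ = aₖpₖ₋₁ + pₖ₋₂, qₖ = aₖqₖ₋₁ + qₖ₋₂ (with p₋₁=1, p₋₂=0, q₋₁=0, q₋₂=1):
  k=0: a=12, p=12, q=1
  k=1: a=2, p=25, q=2
  k=2: a=2, p=62, q=5

62/5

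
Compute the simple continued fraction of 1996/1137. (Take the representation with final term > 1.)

1996 = 1×1137 + 859
1137 = 1×859 + 278
859 = 3×278 + 25
278 = 11×25 + 3
25 = 8×3 + 1
3 = 3×1 + 0  (stop)
So 1996/1137 = [1; 1, 3, 11, 8, 3].

[1; 1, 3, 11, 8, 3]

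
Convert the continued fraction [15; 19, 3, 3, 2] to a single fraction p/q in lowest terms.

6683/444

Using pₖ = aₖpₖ₋₁ + pₖ₋₂ and qₖ = aₖqₖ₋₁ + qₖ₋₂:
  k=0: a=15, p=15, q=1
  k=1: a=19, p=286, q=19
  k=2: a=3, p=873, q=58
  k=3: a=3, p=2905, q=193
  k=4: a=2, p=6683, q=444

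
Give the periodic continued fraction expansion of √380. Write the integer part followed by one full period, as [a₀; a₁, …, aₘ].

[19; 2, 38]

a₀ = ⌊√380⌋ = 19.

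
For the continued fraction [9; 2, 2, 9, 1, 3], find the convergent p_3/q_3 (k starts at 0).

442/47

Using pₖ = aₖpₖ₋₁ + pₖ₋₂, qₖ = aₖqₖ₋₁ + qₖ₋₂ (with p₋₁=1, p₋₂=0, q₋₁=0, q₋₂=1):
  k=0: a=9, p=9, q=1
  k=1: a=2, p=19, q=2
  k=2: a=2, p=47, q=5
  k=3: a=9, p=442, q=47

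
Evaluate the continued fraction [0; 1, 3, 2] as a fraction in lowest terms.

7/9

Fold from the inside: start with 2/1.
  3 + 1/2 = 7/2
  1 + 2/7 = 9/7
  0 + 7/9 = 7/9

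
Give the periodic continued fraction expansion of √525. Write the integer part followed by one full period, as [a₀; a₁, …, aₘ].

a₀ = ⌊√525⌋ = 22.
With m₀=0, d₀=1 and mₖ₊₁ = dₖaₖ − mₖ, dₖ₊₁ = (n − mₖ₊₁²)/dₖ, aₖ₊₁ = ⌊(a₀+mₖ₊₁)/dₖ₊₁⌋:
  k=1: m=22, d=41, a=1
  k=2: m=19, d=4, a=10
  k=3: m=21, d=21, a=2
  k=4: m=21, d=4, a=10
  k=5: m=19, d=41, a=1
  k=6: m=22, d=1, a=44
d=1 and a=2a₀=44 at k=6, so the next step gives (m, d) = (22, 41) again — its k=1 value — and the period has length 6.

[22; 1, 10, 2, 10, 1, 44]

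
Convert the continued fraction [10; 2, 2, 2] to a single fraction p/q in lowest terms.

125/12

Using pₖ = aₖpₖ₋₁ + pₖ₋₂ and qₖ = aₖqₖ₋₁ + qₖ₋₂:
  k=0: a=10, p=10, q=1
  k=1: a=2, p=21, q=2
  k=2: a=2, p=52, q=5
  k=3: a=2, p=125, q=12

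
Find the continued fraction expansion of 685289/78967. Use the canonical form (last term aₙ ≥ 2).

[8; 1, 2, 9, 3, 15, 3, 19]

685289 = 8*78967 + 53553
78967 = 1*53553 + 25414
53553 = 2*25414 + 2725
25414 = 9*2725 + 889
2725 = 3*889 + 58
889 = 15*58 + 19
58 = 3*19 + 1
19 = 19*1 + 0  (stop)
So 685289/78967 = [8; 1, 2, 9, 3, 15, 3, 19].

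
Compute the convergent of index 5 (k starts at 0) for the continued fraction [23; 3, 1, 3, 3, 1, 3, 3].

Using pₖ = aₖpₖ₋₁ + pₖ₋₂, qₖ = aₖqₖ₋₁ + qₖ₋₂ (with p₋₁=1, p₋₂=0, q₋₁=0, q₋₂=1):
  k=0: a=23, p=23, q=1
  k=1: a=3, p=70, q=3
  k=2: a=1, p=93, q=4
  k=3: a=3, p=349, q=15
  k=4: a=3, p=1140, q=49
  k=5: a=1, p=1489, q=64

1489/64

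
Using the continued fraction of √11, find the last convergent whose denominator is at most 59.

√11 = [3; 3, 6, …] (period length 2).
Convergents:
  p_0/q_0 = 3/1
  p_1/q_1 = 10/3
  p_2/q_2 = 63/19
  p_3/q_3 = 199/60
q_2 = 19 ≤ 59 < 60 = q_3, so the answer is 63/19.

63/19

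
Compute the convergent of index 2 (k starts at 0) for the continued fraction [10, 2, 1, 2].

Using pₖ = aₖpₖ₋₁ + pₖ₋₂, qₖ = aₖqₖ₋₁ + qₖ₋₂ (with p₋₁=1, p₋₂=0, q₋₁=0, q₋₂=1):
  k=0: a=10, p=10, q=1
  k=1: a=2, p=21, q=2
  k=2: a=1, p=31, q=3

31/3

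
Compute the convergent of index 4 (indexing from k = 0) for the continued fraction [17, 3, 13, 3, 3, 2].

Using pₖ = aₖpₖ₋₁ + pₖ₋₂, qₖ = aₖqₖ₋₁ + qₖ₋₂ (with p₋₁=1, p₋₂=0, q₋₁=0, q₋₂=1):
  k=0: a=17, p=17, q=1
  k=1: a=3, p=52, q=3
  k=2: a=13, p=693, q=40
  k=3: a=3, p=2131, q=123
  k=4: a=3, p=7086, q=409

7086/409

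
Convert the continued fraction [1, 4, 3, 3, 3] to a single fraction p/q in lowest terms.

Using pₖ = aₖpₖ₋₁ + pₖ₋₂ and qₖ = aₖqₖ₋₁ + qₖ₋₂:
  k=0: a=1, p=1, q=1
  k=1: a=4, p=5, q=4
  k=2: a=3, p=16, q=13
  k=3: a=3, p=53, q=43
  k=4: a=3, p=175, q=142

175/142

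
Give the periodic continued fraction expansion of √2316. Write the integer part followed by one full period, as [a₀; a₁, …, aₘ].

a₀ = ⌊√2316⌋ = 48.
With m₀=0, d₀=1 and mₖ₊₁ = dₖaₖ − mₖ, dₖ₊₁ = (n − mₖ₊₁²)/dₖ, aₖ₊₁ = ⌊(a₀+mₖ₊₁)/dₖ₊₁⌋:
  k=1: m=48, d=12, a=8
  k=2: m=48, d=1, a=96
d=1 and a=2a₀=96 at k=2, so the next step gives (m, d) = (48, 12) again — its k=1 value — and the period has length 2.

[48; 8, 96]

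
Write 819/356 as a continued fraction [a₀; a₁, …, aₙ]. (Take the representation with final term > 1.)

819 = 2·356 + 107
356 = 3·107 + 35
107 = 3·35 + 2
35 = 17·2 + 1
2 = 2·1 + 0  (stop)
So 819/356 = [2; 3, 3, 17, 2].

[2; 3, 3, 17, 2]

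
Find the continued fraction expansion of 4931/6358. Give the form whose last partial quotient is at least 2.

4931 = 0·6358 + 4931
6358 = 1·4931 + 1427
4931 = 3·1427 + 650
1427 = 2·650 + 127
650 = 5·127 + 15
127 = 8·15 + 7
15 = 2·7 + 1
7 = 7·1 + 0  (stop)
So 4931/6358 = [0; 1, 3, 2, 5, 8, 2, 7].

[0; 1, 3, 2, 5, 8, 2, 7]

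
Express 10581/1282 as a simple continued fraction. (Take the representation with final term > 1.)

[8; 3, 1, 17, 18]

10581 = 8·1282 + 325
1282 = 3·325 + 307
325 = 1·307 + 18
307 = 17·18 + 1
18 = 18·1 + 0  (stop)
So 10581/1282 = [8; 3, 1, 17, 18].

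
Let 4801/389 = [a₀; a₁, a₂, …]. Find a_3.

12

4801 = 12·389 + 133   →  a_0 = 12
389 = 2·133 + 123   →  a_1 = 2
133 = 1·123 + 10   →  a_2 = 1
123 = 12·10 + 3   →  a_3 = 12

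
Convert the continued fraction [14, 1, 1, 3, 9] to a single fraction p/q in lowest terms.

Fold from the inside: start with 9/1.
  3 + 1/9 = 28/9
  1 + 9/28 = 37/28
  1 + 28/37 = 65/37
  14 + 37/65 = 947/65

947/65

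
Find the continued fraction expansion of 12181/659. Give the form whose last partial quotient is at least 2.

12181 = 18·659 + 319
659 = 2·319 + 21
319 = 15·21 + 4
21 = 5·4 + 1
4 = 4·1 + 0  (stop)
So 12181/659 = [18; 2, 15, 5, 4].

[18; 2, 15, 5, 4]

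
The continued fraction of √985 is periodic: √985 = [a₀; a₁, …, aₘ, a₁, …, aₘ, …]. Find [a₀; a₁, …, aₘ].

a₀ = ⌊√985⌋ = 31.
With m₀=0, d₀=1 and mₖ₊₁ = dₖaₖ − mₖ, dₖ₊₁ = (n − mₖ₊₁²)/dₖ, aₖ₊₁ = ⌊(a₀+mₖ₊₁)/dₖ₊₁⌋:
  k=1: m=31, d=24, a=2
  k=2: m=17, d=29, a=1
  k=3: m=12, d=29, a=1
  k=4: m=17, d=24, a=2
  k=5: m=31, d=1, a=62
d=1 and a=2a₀=62 at k=5, so the next step gives (m, d) = (31, 24) again — its k=1 value — and the period has length 5.

[31; 2, 1, 1, 2, 62]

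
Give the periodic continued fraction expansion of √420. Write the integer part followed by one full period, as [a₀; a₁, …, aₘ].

a₀ = ⌊√420⌋ = 20.
With m₀=0, d₀=1 and mₖ₊₁ = dₖaₖ − mₖ, dₖ₊₁ = (n − mₖ₊₁²)/dₖ, aₖ₊₁ = ⌊(a₀+mₖ₊₁)/dₖ₊₁⌋:
  k=1: m=20, d=20, a=2
  k=2: m=20, d=1, a=40
d=1 and a=2a₀=40 at k=2, so the next step gives (m, d) = (20, 20) again — its k=1 value — and the period has length 2.

[20; 2, 40]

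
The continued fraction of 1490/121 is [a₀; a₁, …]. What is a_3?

2

1490 = 12·121 + 38   →  a_0 = 12
121 = 3·38 + 7   →  a_1 = 3
38 = 5·7 + 3   →  a_2 = 5
7 = 2·3 + 1   →  a_3 = 2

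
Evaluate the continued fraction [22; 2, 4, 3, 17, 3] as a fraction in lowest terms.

Fold from the inside: start with 3/1.
  17 + 1/3 = 52/3
  3 + 3/52 = 159/52
  4 + 52/159 = 688/159
  2 + 159/688 = 1535/688
  22 + 688/1535 = 34458/1535

34458/1535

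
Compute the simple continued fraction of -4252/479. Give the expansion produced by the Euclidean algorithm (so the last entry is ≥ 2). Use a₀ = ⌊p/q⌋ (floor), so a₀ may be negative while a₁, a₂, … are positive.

-4252 = -9·479 + 59
479 = 8·59 + 7
59 = 8·7 + 3
7 = 2·3 + 1
3 = 3·1 + 0  (stop)
So -4252/479 = [-9; 8, 8, 2, 3].

[-9; 8, 8, 2, 3]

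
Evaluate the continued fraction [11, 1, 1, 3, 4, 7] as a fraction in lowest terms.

2510/217

Using pₖ = aₖpₖ₋₁ + pₖ₋₂ and qₖ = aₖqₖ₋₁ + qₖ₋₂:
  k=0: a=11, p=11, q=1
  k=1: a=1, p=12, q=1
  k=2: a=1, p=23, q=2
  k=3: a=3, p=81, q=7
  k=4: a=4, p=347, q=30
  k=5: a=7, p=2510, q=217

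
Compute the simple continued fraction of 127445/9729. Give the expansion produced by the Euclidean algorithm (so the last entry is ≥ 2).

[13; 10, 19, 1, 3, 12]

127445 = 13·9729 + 968
9729 = 10·968 + 49
968 = 19·49 + 37
49 = 1·37 + 12
37 = 3·12 + 1
12 = 12·1 + 0  (stop)
So 127445/9729 = [13; 10, 19, 1, 3, 12].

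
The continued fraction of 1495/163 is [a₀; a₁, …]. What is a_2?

1495 = 9·163 + 28   →  a_0 = 9
163 = 5·28 + 23   →  a_1 = 5
28 = 1·23 + 5   →  a_2 = 1

1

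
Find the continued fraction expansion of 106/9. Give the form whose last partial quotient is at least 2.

106 = 11×9 + 7
9 = 1×7 + 2
7 = 3×2 + 1
2 = 2×1 + 0  (stop)
So 106/9 = [11; 1, 3, 2].

[11; 1, 3, 2]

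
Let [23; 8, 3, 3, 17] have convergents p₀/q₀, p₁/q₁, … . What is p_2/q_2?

Using pₖ = aₖpₖ₋₁ + pₖ₋₂, qₖ = aₖqₖ₋₁ + qₖ₋₂ (with p₋₁=1, p₋₂=0, q₋₁=0, q₋₂=1):
  k=0: a=23, p=23, q=1
  k=1: a=8, p=185, q=8
  k=2: a=3, p=578, q=25

578/25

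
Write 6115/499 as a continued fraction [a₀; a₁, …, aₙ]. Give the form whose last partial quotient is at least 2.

[12; 3, 1, 13, 9]

6115 = 12×499 + 127
499 = 3×127 + 118
127 = 1×118 + 9
118 = 13×9 + 1
9 = 9×1 + 0  (stop)
So 6115/499 = [12; 3, 1, 13, 9].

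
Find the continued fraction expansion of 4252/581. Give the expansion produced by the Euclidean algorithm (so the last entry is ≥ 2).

[7; 3, 7, 8, 1, 2]

4252 = 7*581 + 185
581 = 3*185 + 26
185 = 7*26 + 3
26 = 8*3 + 2
3 = 1*2 + 1
2 = 2*1 + 0  (stop)
So 4252/581 = [7; 3, 7, 8, 1, 2].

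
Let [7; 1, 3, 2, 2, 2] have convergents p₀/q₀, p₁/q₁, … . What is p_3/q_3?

Using pₖ = aₖpₖ₋₁ + pₖ₋₂, qₖ = aₖqₖ₋₁ + qₖ₋₂ (with p₋₁=1, p₋₂=0, q₋₁=0, q₋₂=1):
  k=0: a=7, p=7, q=1
  k=1: a=1, p=8, q=1
  k=2: a=3, p=31, q=4
  k=3: a=2, p=70, q=9

70/9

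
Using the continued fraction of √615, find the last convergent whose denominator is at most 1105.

√615 = [24; 1, 3, 1, 48, …] (period length 4).
Convergents:
  p_0/q_0 = 24/1
  p_1/q_1 = 25/1
  p_2/q_2 = 99/4
  p_3/q_3 = 124/5
  p_4/q_4 = 6051/244
  p_5/q_5 = 6175/249
  p_6/q_6 = 24576/991
  p_7/q_7 = 30751/1240
q_6 = 991 ≤ 1105 < 1240 = q_7, so the answer is 24576/991.

24576/991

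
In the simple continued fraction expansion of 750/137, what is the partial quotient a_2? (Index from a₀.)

750 = 5·137 + 65   →  a_0 = 5
137 = 2·65 + 7   →  a_1 = 2
65 = 9·7 + 2   →  a_2 = 9

9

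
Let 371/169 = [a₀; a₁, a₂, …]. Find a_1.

371 = 2·169 + 33   →  a_0 = 2
169 = 5·33 + 4   →  a_1 = 5

5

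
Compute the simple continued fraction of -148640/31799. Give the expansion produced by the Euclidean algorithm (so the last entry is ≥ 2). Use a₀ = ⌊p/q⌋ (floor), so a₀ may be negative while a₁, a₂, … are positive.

[-5; 3, 14, 9, 3, 2, 3, 3]

-148640 = -5*31799 + 10355
31799 = 3*10355 + 734
10355 = 14*734 + 79
734 = 9*79 + 23
79 = 3*23 + 10
23 = 2*10 + 3
10 = 3*3 + 1
3 = 3*1 + 0  (stop)
So -148640/31799 = [-5; 3, 14, 9, 3, 2, 3, 3].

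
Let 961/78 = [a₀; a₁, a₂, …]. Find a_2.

961 = 12·78 + 25   →  a_0 = 12
78 = 3·25 + 3   →  a_1 = 3
25 = 8·3 + 1   →  a_2 = 8

8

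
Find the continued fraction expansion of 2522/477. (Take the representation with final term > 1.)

[5; 3, 2, 13, 5]

2522 = 5×477 + 137
477 = 3×137 + 66
137 = 2×66 + 5
66 = 13×5 + 1
5 = 5×1 + 0  (stop)
So 2522/477 = [5; 3, 2, 13, 5].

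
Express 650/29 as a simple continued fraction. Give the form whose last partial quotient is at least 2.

650 = 22·29 + 12
29 = 2·12 + 5
12 = 2·5 + 2
5 = 2·2 + 1
2 = 2·1 + 0  (stop)
So 650/29 = [22; 2, 2, 2, 2].

[22; 2, 2, 2, 2]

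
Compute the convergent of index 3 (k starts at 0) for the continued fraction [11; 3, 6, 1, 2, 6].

249/22

Using pₖ = aₖpₖ₋₁ + pₖ₋₂, qₖ = aₖqₖ₋₁ + qₖ₋₂ (with p₋₁=1, p₋₂=0, q₋₁=0, q₋₂=1):
  k=0: a=11, p=11, q=1
  k=1: a=3, p=34, q=3
  k=2: a=6, p=215, q=19
  k=3: a=1, p=249, q=22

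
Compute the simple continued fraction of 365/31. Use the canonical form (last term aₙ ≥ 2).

[11; 1, 3, 2, 3]

365 = 11×31 + 24
31 = 1×24 + 7
24 = 3×7 + 3
7 = 2×3 + 1
3 = 3×1 + 0  (stop)
So 365/31 = [11; 1, 3, 2, 3].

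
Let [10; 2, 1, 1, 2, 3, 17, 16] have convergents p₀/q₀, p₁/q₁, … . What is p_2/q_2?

31/3

Using pₖ = aₖpₖ₋₁ + pₖ₋₂, qₖ = aₖqₖ₋₁ + qₖ₋₂ (with p₋₁=1, p₋₂=0, q₋₁=0, q₋₂=1):
  k=0: a=10, p=10, q=1
  k=1: a=2, p=21, q=2
  k=2: a=1, p=31, q=3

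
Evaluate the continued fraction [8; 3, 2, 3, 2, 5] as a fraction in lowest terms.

Using pₖ = aₖpₖ₋₁ + pₖ₋₂ and qₖ = aₖqₖ₋₁ + qₖ₋₂:
  k=0: a=8, p=8, q=1
  k=1: a=3, p=25, q=3
  k=2: a=2, p=58, q=7
  k=3: a=3, p=199, q=24
  k=4: a=2, p=456, q=55
  k=5: a=5, p=2479, q=299

2479/299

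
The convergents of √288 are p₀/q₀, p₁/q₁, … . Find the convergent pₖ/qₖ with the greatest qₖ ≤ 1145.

√288 = [16; 1, 32, …] (period length 2).
Convergents:
  p_0/q_0 = 16/1
  p_1/q_1 = 17/1
  p_2/q_2 = 560/33
  p_3/q_3 = 577/34
  p_4/q_4 = 19024/1121
  p_5/q_5 = 19601/1155
q_4 = 1121 ≤ 1145 < 1155 = q_5, so the answer is 19024/1121.

19024/1121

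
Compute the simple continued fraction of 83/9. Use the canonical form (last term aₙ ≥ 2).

[9; 4, 2]

83 = 9×9 + 2
9 = 4×2 + 1
2 = 2×1 + 0  (stop)
So 83/9 = [9; 4, 2].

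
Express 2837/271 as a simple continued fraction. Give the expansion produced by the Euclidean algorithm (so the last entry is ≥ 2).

2837 = 10*271 + 127
271 = 2*127 + 17
127 = 7*17 + 8
17 = 2*8 + 1
8 = 8*1 + 0  (stop)
So 2837/271 = [10; 2, 7, 2, 8].

[10; 2, 7, 2, 8]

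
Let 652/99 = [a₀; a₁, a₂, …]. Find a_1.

652 = 6·99 + 58   →  a_0 = 6
99 = 1·58 + 41   →  a_1 = 1

1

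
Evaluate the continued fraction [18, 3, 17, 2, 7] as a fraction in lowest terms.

Fold from the inside: start with 7/1.
  2 + 1/7 = 15/7
  17 + 7/15 = 262/15
  3 + 15/262 = 801/262
  18 + 262/801 = 14680/801

14680/801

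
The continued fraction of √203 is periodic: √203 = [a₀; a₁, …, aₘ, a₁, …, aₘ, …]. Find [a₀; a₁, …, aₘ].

[14; 4, 28]

a₀ = ⌊√203⌋ = 14.
With m₀=0, d₀=1 and mₖ₊₁ = dₖaₖ − mₖ, dₖ₊₁ = (n − mₖ₊₁²)/dₖ, aₖ₊₁ = ⌊(a₀+mₖ₊₁)/dₖ₊₁⌋:
  k=1: m=14, d=7, a=4
  k=2: m=14, d=1, a=28
d=1 and a=2a₀=28 at k=2, so the next step gives (m, d) = (14, 7) again — its k=1 value — and the period has length 2.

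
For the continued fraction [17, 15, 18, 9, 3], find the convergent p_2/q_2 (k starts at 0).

Using pₖ = aₖpₖ₋₁ + pₖ₋₂, qₖ = aₖqₖ₋₁ + qₖ₋₂ (with p₋₁=1, p₋₂=0, q₋₁=0, q₋₂=1):
  k=0: a=17, p=17, q=1
  k=1: a=15, p=256, q=15
  k=2: a=18, p=4625, q=271

4625/271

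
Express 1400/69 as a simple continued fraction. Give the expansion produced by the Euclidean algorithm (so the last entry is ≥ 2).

[20; 3, 2, 4, 2]

1400 = 20×69 + 20
69 = 3×20 + 9
20 = 2×9 + 2
9 = 4×2 + 1
2 = 2×1 + 0  (stop)
So 1400/69 = [20; 3, 2, 4, 2].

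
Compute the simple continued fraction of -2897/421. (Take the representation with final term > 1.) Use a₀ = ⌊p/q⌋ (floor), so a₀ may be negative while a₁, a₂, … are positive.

-2897 = -7·421 + 50
421 = 8·50 + 21
50 = 2·21 + 8
21 = 2·8 + 5
8 = 1·5 + 3
5 = 1·3 + 2
3 = 1·2 + 1
2 = 2·1 + 0  (stop)
So -2897/421 = [-7; 8, 2, 2, 1, 1, 1, 2].

[-7; 8, 2, 2, 1, 1, 1, 2]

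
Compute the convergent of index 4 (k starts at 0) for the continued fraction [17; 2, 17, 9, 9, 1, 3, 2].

Using pₖ = aₖpₖ₋₁ + pₖ₋₂, qₖ = aₖqₖ₋₁ + qₖ₋₂ (with p₋₁=1, p₋₂=0, q₋₁=0, q₋₂=1):
  k=0: a=17, p=17, q=1
  k=1: a=2, p=35, q=2
  k=2: a=17, p=612, q=35
  k=3: a=9, p=5543, q=317
  k=4: a=9, p=50499, q=2888

50499/2888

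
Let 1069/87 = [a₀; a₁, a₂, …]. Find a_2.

2

1069 = 12·87 + 25   →  a_0 = 12
87 = 3·25 + 12   →  a_1 = 3
25 = 2·12 + 1   →  a_2 = 2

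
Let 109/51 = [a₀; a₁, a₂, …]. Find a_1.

7

109 = 2·51 + 7   →  a_0 = 2
51 = 7·7 + 2   →  a_1 = 7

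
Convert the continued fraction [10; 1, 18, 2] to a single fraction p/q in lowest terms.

Using pₖ = aₖpₖ₋₁ + pₖ₋₂ and qₖ = aₖqₖ₋₁ + qₖ₋₂:
  k=0: a=10, p=10, q=1
  k=1: a=1, p=11, q=1
  k=2: a=18, p=208, q=19
  k=3: a=2, p=427, q=39

427/39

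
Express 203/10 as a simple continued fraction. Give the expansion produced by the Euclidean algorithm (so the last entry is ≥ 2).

[20; 3, 3]

203 = 20×10 + 3
10 = 3×3 + 1
3 = 3×1 + 0  (stop)
So 203/10 = [20; 3, 3].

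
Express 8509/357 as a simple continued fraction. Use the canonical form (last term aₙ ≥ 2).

[23; 1, 5, 19, 1, 2]

8509 = 23*357 + 298
357 = 1*298 + 59
298 = 5*59 + 3
59 = 19*3 + 2
3 = 1*2 + 1
2 = 2*1 + 0  (stop)
So 8509/357 = [23; 1, 5, 19, 1, 2].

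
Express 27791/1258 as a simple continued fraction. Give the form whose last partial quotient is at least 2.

[22; 10, 1, 15, 2, 3]

27791 = 22×1258 + 115
1258 = 10×115 + 108
115 = 1×108 + 7
108 = 15×7 + 3
7 = 2×3 + 1
3 = 3×1 + 0  (stop)
So 27791/1258 = [22; 10, 1, 15, 2, 3].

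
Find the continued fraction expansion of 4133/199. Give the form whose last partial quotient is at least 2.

4133 = 20×199 + 153
199 = 1×153 + 46
153 = 3×46 + 15
46 = 3×15 + 1
15 = 15×1 + 0  (stop)
So 4133/199 = [20; 1, 3, 3, 15].

[20; 1, 3, 3, 15]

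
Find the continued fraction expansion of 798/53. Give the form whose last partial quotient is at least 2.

[15; 17, 1, 2]

798 = 15·53 + 3
53 = 17·3 + 2
3 = 1·2 + 1
2 = 2·1 + 0  (stop)
So 798/53 = [15; 17, 1, 2].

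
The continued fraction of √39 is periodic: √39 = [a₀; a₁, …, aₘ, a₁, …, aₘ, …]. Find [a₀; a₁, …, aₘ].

[6; 4, 12]

a₀ = ⌊√39⌋ = 6.
With m₀=0, d₀=1 and mₖ₊₁ = dₖaₖ − mₖ, dₖ₊₁ = (n − mₖ₊₁²)/dₖ, aₖ₊₁ = ⌊(a₀+mₖ₊₁)/dₖ₊₁⌋:
  k=1: m=6, d=3, a=4
  k=2: m=6, d=1, a=12
d=1 and a=2a₀=12 at k=2, so the next step gives (m, d) = (6, 3) again — its k=1 value — and the period has length 2.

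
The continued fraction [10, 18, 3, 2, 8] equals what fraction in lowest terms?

10849/1079

Fold from the inside: start with 8/1.
  2 + 1/8 = 17/8
  3 + 8/17 = 59/17
  18 + 17/59 = 1079/59
  10 + 59/1079 = 10849/1079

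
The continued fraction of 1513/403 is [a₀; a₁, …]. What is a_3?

1513 = 3·403 + 304   →  a_0 = 3
403 = 1·304 + 99   →  a_1 = 1
304 = 3·99 + 7   →  a_2 = 3
99 = 14·7 + 1   →  a_3 = 14

14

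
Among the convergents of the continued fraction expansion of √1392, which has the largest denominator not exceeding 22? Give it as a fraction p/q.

√1392 = [37; 3, 4, 3, 74, …] (period length 4).
Convergents:
  p_0/q_0 = 37/1
  p_1/q_1 = 112/3
  p_2/q_2 = 485/13
  p_3/q_3 = 1567/42
q_2 = 13 ≤ 22 < 42 = q_3, so the answer is 485/13.

485/13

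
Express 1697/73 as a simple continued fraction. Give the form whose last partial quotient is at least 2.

1697 = 23·73 + 18
73 = 4·18 + 1
18 = 18·1 + 0  (stop)
So 1697/73 = [23; 4, 18].

[23; 4, 18]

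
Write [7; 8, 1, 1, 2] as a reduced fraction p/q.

Using pₖ = aₖpₖ₋₁ + pₖ₋₂ and qₖ = aₖqₖ₋₁ + qₖ₋₂:
  k=0: a=7, p=7, q=1
  k=1: a=8, p=57, q=8
  k=2: a=1, p=64, q=9
  k=3: a=1, p=121, q=17
  k=4: a=2, p=306, q=43

306/43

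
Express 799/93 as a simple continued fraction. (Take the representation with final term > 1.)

799 = 8×93 + 55
93 = 1×55 + 38
55 = 1×38 + 17
38 = 2×17 + 4
17 = 4×4 + 1
4 = 4×1 + 0  (stop)
So 799/93 = [8; 1, 1, 2, 4, 4].

[8; 1, 1, 2, 4, 4]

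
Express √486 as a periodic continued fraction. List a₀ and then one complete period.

a₀ = ⌊√486⌋ = 22.
With m₀=0, d₀=1 and mₖ₊₁ = dₖaₖ − mₖ, dₖ₊₁ = (n − mₖ₊₁²)/dₖ, aₖ₊₁ = ⌊(a₀+mₖ₊₁)/dₖ₊₁⌋:
  k=1: m=22, d=2, a=22
  k=2: m=22, d=1, a=44
d=1 and a=2a₀=44 at k=2, so the next step gives (m, d) = (22, 2) again — its k=1 value — and the period has length 2.

[22; 22, 44]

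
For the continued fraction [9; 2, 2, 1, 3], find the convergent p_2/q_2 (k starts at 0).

47/5

Using pₖ = aₖpₖ₋₁ + pₖ₋₂, qₖ = aₖqₖ₋₁ + qₖ₋₂ (with p₋₁=1, p₋₂=0, q₋₁=0, q₋₂=1):
  k=0: a=9, p=9, q=1
  k=1: a=2, p=19, q=2
  k=2: a=2, p=47, q=5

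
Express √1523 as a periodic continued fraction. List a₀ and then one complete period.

a₀ = ⌊√1523⌋ = 39.

[39; 39, 78]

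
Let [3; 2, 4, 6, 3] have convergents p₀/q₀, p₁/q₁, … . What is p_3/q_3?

Using pₖ = aₖpₖ₋₁ + pₖ₋₂, qₖ = aₖqₖ₋₁ + qₖ₋₂ (with p₋₁=1, p₋₂=0, q₋₁=0, q₋₂=1):
  k=0: a=3, p=3, q=1
  k=1: a=2, p=7, q=2
  k=2: a=4, p=31, q=9
  k=3: a=6, p=193, q=56

193/56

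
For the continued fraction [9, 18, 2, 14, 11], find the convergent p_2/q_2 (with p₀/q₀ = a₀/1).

335/37

Using pₖ = aₖpₖ₋₁ + pₖ₋₂, qₖ = aₖqₖ₋₁ + qₖ₋₂ (with p₋₁=1, p₋₂=0, q₋₁=0, q₋₂=1):
  k=0: a=9, p=9, q=1
  k=1: a=18, p=163, q=18
  k=2: a=2, p=335, q=37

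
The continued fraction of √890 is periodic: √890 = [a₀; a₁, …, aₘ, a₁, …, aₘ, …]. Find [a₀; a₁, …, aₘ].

a₀ = ⌊√890⌋ = 29.

[29; 1, 4, 1, 58]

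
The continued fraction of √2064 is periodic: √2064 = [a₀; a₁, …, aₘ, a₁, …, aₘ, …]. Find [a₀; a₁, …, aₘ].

a₀ = ⌊√2064⌋ = 45.
With m₀=0, d₀=1 and mₖ₊₁ = dₖaₖ − mₖ, dₖ₊₁ = (n − mₖ₊₁²)/dₖ, aₖ₊₁ = ⌊(a₀+mₖ₊₁)/dₖ₊₁⌋:
  k=1: m=45, d=39, a=2
  k=2: m=33, d=25, a=3
  k=3: m=42, d=12, a=7
  k=4: m=42, d=25, a=3
  k=5: m=33, d=39, a=2
  k=6: m=45, d=1, a=90
d=1 and a=2a₀=90 at k=6, so the next step gives (m, d) = (45, 39) again — its k=1 value — and the period has length 6.

[45; 2, 3, 7, 3, 2, 90]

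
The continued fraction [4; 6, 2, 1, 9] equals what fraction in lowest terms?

Fold from the inside: start with 9/1.
  1 + 1/9 = 10/9
  2 + 9/10 = 29/10
  6 + 10/29 = 184/29
  4 + 29/184 = 765/184

765/184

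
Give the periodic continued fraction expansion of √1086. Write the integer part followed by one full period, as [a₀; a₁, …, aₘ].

[32; 1, 20, 1, 64]

a₀ = ⌊√1086⌋ = 32.
With m₀=0, d₀=1 and mₖ₊₁ = dₖaₖ − mₖ, dₖ₊₁ = (n − mₖ₊₁²)/dₖ, aₖ₊₁ = ⌊(a₀+mₖ₊₁)/dₖ₊₁⌋:
  k=1: m=32, d=62, a=1
  k=2: m=30, d=3, a=20
  k=3: m=30, d=62, a=1
  k=4: m=32, d=1, a=64
d=1 and a=2a₀=64 at k=4, so the next step gives (m, d) = (32, 62) again — its k=1 value — and the period has length 4.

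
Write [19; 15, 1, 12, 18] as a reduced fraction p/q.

71333/3742

Using pₖ = aₖpₖ₋₁ + pₖ₋₂ and qₖ = aₖqₖ₋₁ + qₖ₋₂:
  k=0: a=19, p=19, q=1
  k=1: a=15, p=286, q=15
  k=2: a=1, p=305, q=16
  k=3: a=12, p=3946, q=207
  k=4: a=18, p=71333, q=3742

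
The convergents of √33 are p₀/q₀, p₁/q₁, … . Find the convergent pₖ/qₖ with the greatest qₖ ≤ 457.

√33 = [5; 1, 2, 1, 10, …] (period length 4).
Convergents:
  p_0/q_0 = 5/1
  p_1/q_1 = 6/1
  p_2/q_2 = 17/3
  p_3/q_3 = 23/4
  p_4/q_4 = 247/43
  p_5/q_5 = 270/47
  p_6/q_6 = 787/137
  p_7/q_7 = 1057/184
  p_8/q_8 = 11357/1977
q_7 = 184 ≤ 457 < 1977 = q_8, so the answer is 1057/184.

1057/184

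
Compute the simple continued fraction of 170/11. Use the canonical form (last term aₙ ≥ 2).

170 = 15·11 + 5
11 = 2·5 + 1
5 = 5·1 + 0  (stop)
So 170/11 = [15; 2, 5].

[15; 2, 5]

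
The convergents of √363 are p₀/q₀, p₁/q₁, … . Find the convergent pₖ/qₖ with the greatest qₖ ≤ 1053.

13775/723

√363 = [19; 19, 38, …] (period length 2).
Convergents:
  p_0/q_0 = 19/1
  p_1/q_1 = 362/19
  p_2/q_2 = 13775/723
  p_3/q_3 = 262087/13756
q_2 = 723 ≤ 1053 < 13756 = q_3, so the answer is 13775/723.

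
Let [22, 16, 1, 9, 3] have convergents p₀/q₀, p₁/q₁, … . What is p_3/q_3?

Using pₖ = aₖpₖ₋₁ + pₖ₋₂, qₖ = aₖqₖ₋₁ + qₖ₋₂ (with p₋₁=1, p₋₂=0, q₋₁=0, q₋₂=1):
  k=0: a=22, p=22, q=1
  k=1: a=16, p=353, q=16
  k=2: a=1, p=375, q=17
  k=3: a=9, p=3728, q=169

3728/169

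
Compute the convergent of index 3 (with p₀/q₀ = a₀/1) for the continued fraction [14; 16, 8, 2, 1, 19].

Using pₖ = aₖpₖ₋₁ + pₖ₋₂, qₖ = aₖqₖ₋₁ + qₖ₋₂ (with p₋₁=1, p₋₂=0, q₋₁=0, q₋₂=1):
  k=0: a=14, p=14, q=1
  k=1: a=16, p=225, q=16
  k=2: a=8, p=1814, q=129
  k=3: a=2, p=3853, q=274

3853/274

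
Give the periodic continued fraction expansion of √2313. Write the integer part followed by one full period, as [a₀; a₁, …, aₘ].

a₀ = ⌊√2313⌋ = 48.
With m₀=0, d₀=1 and mₖ₊₁ = dₖaₖ − mₖ, dₖ₊₁ = (n − mₖ₊₁²)/dₖ, aₖ₊₁ = ⌊(a₀+mₖ₊₁)/dₖ₊₁⌋:
  k=1: m=48, d=9, a=10
  k=2: m=42, d=61, a=1
  k=3: m=19, d=32, a=2
  k=4: m=45, d=9, a=10
  k=5: m=45, d=32, a=2
  k=6: m=19, d=61, a=1
  k=7: m=42, d=9, a=10
  k=8: m=48, d=1, a=96
d=1 and a=2a₀=96 at k=8, so the next step gives (m, d) = (48, 9) again — its k=1 value — and the period has length 8.

[48; 10, 1, 2, 10, 2, 1, 10, 96]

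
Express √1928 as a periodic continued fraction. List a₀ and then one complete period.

a₀ = ⌊√1928⌋ = 43.
With m₀=0, d₀=1 and mₖ₊₁ = dₖaₖ − mₖ, dₖ₊₁ = (n − mₖ₊₁²)/dₖ, aₖ₊₁ = ⌊(a₀+mₖ₊₁)/dₖ₊₁⌋:
  k=1: m=43, d=79, a=1
  k=2: m=36, d=8, a=9
  k=3: m=36, d=79, a=1
  k=4: m=43, d=1, a=86
d=1 and a=2a₀=86 at k=4, so the next step gives (m, d) = (43, 79) again — its k=1 value — and the period has length 4.

[43; 1, 9, 1, 86]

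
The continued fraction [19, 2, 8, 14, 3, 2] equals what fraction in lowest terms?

Fold from the inside: start with 2/1.
  3 + 1/2 = 7/2
  14 + 2/7 = 100/7
  8 + 7/100 = 807/100
  2 + 100/807 = 1714/807
  19 + 807/1714 = 33373/1714

33373/1714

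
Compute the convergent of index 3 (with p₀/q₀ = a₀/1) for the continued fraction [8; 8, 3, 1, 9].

268/33

Using pₖ = aₖpₖ₋₁ + pₖ₋₂, qₖ = aₖqₖ₋₁ + qₖ₋₂ (with p₋₁=1, p₋₂=0, q₋₁=0, q₋₂=1):
  k=0: a=8, p=8, q=1
  k=1: a=8, p=65, q=8
  k=2: a=3, p=203, q=25
  k=3: a=1, p=268, q=33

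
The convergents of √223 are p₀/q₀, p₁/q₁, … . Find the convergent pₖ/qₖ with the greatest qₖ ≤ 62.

224/15

√223 = [14; 1, 13, 1, 28, …] (period length 4).
Convergents:
  p_0/q_0 = 14/1
  p_1/q_1 = 15/1
  p_2/q_2 = 209/14
  p_3/q_3 = 224/15
  p_4/q_4 = 6481/434
q_3 = 15 ≤ 62 < 434 = q_4, so the answer is 224/15.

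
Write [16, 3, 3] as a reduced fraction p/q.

Using pₖ = aₖpₖ₋₁ + pₖ₋₂ and qₖ = aₖqₖ₋₁ + qₖ₋₂:
  k=0: a=16, p=16, q=1
  k=1: a=3, p=49, q=3
  k=2: a=3, p=163, q=10

163/10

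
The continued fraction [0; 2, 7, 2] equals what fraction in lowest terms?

15/32

Fold from the inside: start with 2/1.
  7 + 1/2 = 15/2
  2 + 2/15 = 32/15
  0 + 15/32 = 15/32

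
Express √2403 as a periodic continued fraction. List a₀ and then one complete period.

[49; 49, 98]

a₀ = ⌊√2403⌋ = 49.
With m₀=0, d₀=1 and mₖ₊₁ = dₖaₖ − mₖ, dₖ₊₁ = (n − mₖ₊₁²)/dₖ, aₖ₊₁ = ⌊(a₀+mₖ₊₁)/dₖ₊₁⌋:
  k=1: m=49, d=2, a=49
  k=2: m=49, d=1, a=98
d=1 and a=2a₀=98 at k=2, so the next step gives (m, d) = (49, 2) again — its k=1 value — and the period has length 2.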